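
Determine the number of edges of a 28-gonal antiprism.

An antiprism on an n-gon has two n-gon caps and 2n triangles: V = 2·28 = 56, E = 4·28 = 112, F = 2·28 + 2 = 58.

112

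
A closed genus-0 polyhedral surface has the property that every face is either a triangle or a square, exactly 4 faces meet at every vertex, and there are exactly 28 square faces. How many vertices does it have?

34

Let x be the number of triangles; then F = 28 + x.
Edge–face incidences: 2E = 4·28 + 3·x = 112 + 3x.
Every vertex has degree 4, so 4V = 2E.
Euler: V − E + F = 2 ⇒ (2E)/4 − E + (28 + x) = 2.
Multiply by 8: 2·(2E) − 4·(2E) + 8·(28 + x) = 16, i.e. 224 + 8x − 2·(112 + 3x) = 16.
Collecting terms: 2x = 16, so x = 8.
Then 2E = 112 + 3·8 = 136, so E = 68, V = 2E/4 = 34, F = 28 + 8 = 36.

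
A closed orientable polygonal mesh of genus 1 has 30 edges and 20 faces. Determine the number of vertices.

10

For a closed orientable surface of genus 1, χ = 2 − 2·1 = 0.
V = 0 + E − F = 0 + 30 − 20 = 10.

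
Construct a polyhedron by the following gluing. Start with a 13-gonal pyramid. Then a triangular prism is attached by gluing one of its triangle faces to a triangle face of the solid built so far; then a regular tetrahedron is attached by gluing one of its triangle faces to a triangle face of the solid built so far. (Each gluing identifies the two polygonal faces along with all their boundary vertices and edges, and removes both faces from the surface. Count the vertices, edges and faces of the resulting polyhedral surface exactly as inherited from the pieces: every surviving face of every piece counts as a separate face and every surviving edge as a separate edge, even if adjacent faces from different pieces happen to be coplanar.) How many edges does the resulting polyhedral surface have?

35

A 13-gonal pyramid: V=14, E=26, F=14.
Attach a triangular prism (V=6, E=9, F=5) along a 3-gon: merge 3 vertices and 3 edges, delete both glued faces → V=17, E=32, F=17.
Attach a regular tetrahedron (V=4, E=6, F=4) along a 3-gon: merge 3 vertices and 3 edges, delete both glued faces → V=18, E=35, F=19.
Check: V − E + F = 18 − 35 + 19 = 2.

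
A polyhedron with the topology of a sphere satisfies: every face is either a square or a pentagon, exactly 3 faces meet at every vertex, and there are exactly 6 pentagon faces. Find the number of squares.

Let x be the number of squares; then F = 6 + x.
Edge–face incidences: 2E = 5·6 + 4·x = 30 + 4x.
Every vertex has degree 3, so 3V = 2E.
Euler: V − E + F = 2 ⇒ (2E)/3 − E + (6 + x) = 2.
Multiply by 6: 2·(2E) − 3·(2E) + 6·(6 + x) = 12, i.e. 36 + 6x − (30 + 4x) = 12.
Collecting terms: 2x + 6 = 12, so 2x = 6, so x = 3.
Then 2E = 30 + 4·3 = 42, so E = 21, V = 2E/3 = 14, F = 6 + 3 = 9.

3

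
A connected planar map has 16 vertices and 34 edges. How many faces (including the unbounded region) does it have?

20

Euler's formula for a connected plane graph: V − E + F = 2, so F = 2 − 16 + 34 = 20.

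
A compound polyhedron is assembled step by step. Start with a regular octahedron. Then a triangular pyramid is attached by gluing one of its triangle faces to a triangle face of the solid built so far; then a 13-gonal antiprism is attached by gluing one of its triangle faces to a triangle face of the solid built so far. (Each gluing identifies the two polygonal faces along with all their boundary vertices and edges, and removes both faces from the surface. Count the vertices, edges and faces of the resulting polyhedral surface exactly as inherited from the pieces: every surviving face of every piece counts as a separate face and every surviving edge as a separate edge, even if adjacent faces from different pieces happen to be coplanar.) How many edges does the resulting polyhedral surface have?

A regular octahedron: V=6, E=12, F=8.
Attach a triangular pyramid (V=4, E=6, F=4) along a 3-gon: merge 3 vertices and 3 edges, delete both glued faces → V=7, E=15, F=10.
Attach a 13-gonal antiprism (V=26, E=52, F=28) along a 3-gon: merge 3 vertices and 3 edges, delete both glued faces → V=30, E=64, F=36.
Check: V − E + F = 30 − 64 + 36 = 2.

64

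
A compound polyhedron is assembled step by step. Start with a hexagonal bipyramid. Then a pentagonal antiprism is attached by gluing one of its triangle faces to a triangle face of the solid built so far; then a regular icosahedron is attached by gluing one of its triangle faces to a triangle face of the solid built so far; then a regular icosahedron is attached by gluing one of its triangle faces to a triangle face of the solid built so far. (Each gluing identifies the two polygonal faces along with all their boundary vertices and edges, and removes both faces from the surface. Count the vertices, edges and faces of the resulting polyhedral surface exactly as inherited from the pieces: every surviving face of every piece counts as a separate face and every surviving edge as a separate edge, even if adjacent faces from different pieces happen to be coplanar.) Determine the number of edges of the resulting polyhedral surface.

89

A hexagonal bipyramid: V=8, E=18, F=12.
Attach a pentagonal antiprism (V=10, E=20, F=12) along a 3-gon: merge 3 vertices and 3 edges, delete both glued faces → V=15, E=35, F=22.
Attach a regular icosahedron (V=12, E=30, F=20) along a 3-gon: merge 3 vertices and 3 edges, delete both glued faces → V=24, E=62, F=40.
Attach a regular icosahedron (V=12, E=30, F=20) along a 3-gon: merge 3 vertices and 3 edges, delete both glued faces → V=33, E=89, F=58.
Check: V − E + F = 33 − 89 + 58 = 2.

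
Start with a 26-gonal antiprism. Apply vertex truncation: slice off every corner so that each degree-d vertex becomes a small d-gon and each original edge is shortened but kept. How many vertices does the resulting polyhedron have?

The base solid has V = 52, E = 104, F = 54.
Truncation replaces each original edge-end by a new vertex, so V′ = 2E = 208.
Each original edge survives, and each old vertex of degree d contributes d new edges; summing degrees gives Σd = 2E, so E′ = E + 2E = 3E = 312.
Each original face survives and each original vertex becomes one new face: F′ = F + V = 106.

208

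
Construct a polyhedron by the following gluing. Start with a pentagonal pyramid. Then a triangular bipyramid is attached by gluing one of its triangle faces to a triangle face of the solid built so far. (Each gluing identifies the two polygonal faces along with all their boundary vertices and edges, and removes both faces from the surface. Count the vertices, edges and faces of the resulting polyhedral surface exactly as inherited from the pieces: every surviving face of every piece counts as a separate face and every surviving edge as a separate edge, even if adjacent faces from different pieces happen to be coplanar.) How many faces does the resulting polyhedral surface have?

10

A pentagonal pyramid: V=6, E=10, F=6.
Attach a triangular bipyramid (V=5, E=9, F=6) along a 3-gon: merge 3 vertices and 3 edges, delete both glued faces → V=8, E=16, F=10.
Check: V − E + F = 8 − 16 + 10 = 2.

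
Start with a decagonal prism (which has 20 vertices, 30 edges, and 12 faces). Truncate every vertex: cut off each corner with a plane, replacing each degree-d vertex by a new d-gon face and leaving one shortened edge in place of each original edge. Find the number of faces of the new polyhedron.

Truncation replaces each original edge-end by a new vertex, so V′ = 2E = 60.
Each original edge survives, and each old vertex of degree d contributes d new edges; summing degrees gives Σd = 2E, so E′ = E + 2E = 3E = 90.
Each original face survives and each original vertex becomes one new face: F′ = F + V = 32.

32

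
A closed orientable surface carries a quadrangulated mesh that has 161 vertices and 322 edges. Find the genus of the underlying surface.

Every face is a square and each edge borders two faces, so 4F = 2·322, giving F = 161.
χ = V − E + F = 161 − 322 + 161 = 0.
For a closed orientable surface χ = 2 − 2g, so g = (2 − (0))/2 = 1.

1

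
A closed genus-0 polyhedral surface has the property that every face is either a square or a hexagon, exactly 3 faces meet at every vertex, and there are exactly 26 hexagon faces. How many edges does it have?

Let x be the number of squares; then F = 26 + x.
Edge–face incidences: 2E = 6·26 + 4·x = 156 + 4x.
Every vertex has degree 3, so 3V = 2E.
Euler: V − E + F = 2 ⇒ (2E)/3 − E + (26 + x) = 2.
Multiply by 6: 2·(2E) − 3·(2E) + 6·(26 + x) = 12, i.e. 156 + 6x − (156 + 4x) = 12.
Collecting terms: 2x = 12, so x = 6.
Then 2E = 156 + 4·6 = 180, so E = 90, V = 2E/3 = 60, F = 26 + 6 = 32.

90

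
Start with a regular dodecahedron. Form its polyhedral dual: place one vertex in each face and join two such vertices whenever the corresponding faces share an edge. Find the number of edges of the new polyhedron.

The base solid has V = 20, E = 30, F = 12.
The dual swaps V and F and preserves E: V′ = F = 12, E′ = E = 30, F′ = V = 20.

30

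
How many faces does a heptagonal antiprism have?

16

An antiprism on an n-gon has two n-gon caps and 2n triangles: V = 2·7 = 14, E = 4·7 = 28, F = 2·7 + 2 = 16.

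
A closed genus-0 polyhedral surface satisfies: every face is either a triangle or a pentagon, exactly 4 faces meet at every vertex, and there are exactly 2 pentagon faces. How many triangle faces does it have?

Let x be the number of triangles; then F = 2 + x.
Edge–face incidences: 2E = 5·2 + 3·x = 10 + 3x.
Every vertex has degree 4, so 4V = 2E.
Euler: V − E + F = 2 ⇒ (2E)/4 − E + (2 + x) = 2.
Multiply by 8: 2·(2E) − 4·(2E) + 8·(2 + x) = 16, i.e. 16 + 8x − 2·(10 + 3x) = 16.
Collecting terms: 2x − 4 = 16, so 2x = 20, so x = 10.
Then 2E = 10 + 3·10 = 40, so E = 20, V = 2E/4 = 10, F = 2 + 10 = 12.

10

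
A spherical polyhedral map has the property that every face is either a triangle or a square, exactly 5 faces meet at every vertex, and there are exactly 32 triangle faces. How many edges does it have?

Let x be the number of squares; then F = 32 + x.
Edge–face incidences: 2E = 3·32 + 4·x = 96 + 4x.
Every vertex has degree 5, so 5V = 2E.
Euler: V − E + F = 2 ⇒ (2E)/5 − E + (32 + x) = 2.
Multiply by 10: 2·(2E) − 5·(2E) + 10·(32 + x) = 20, i.e. 320 + 10x − 3·(96 + 4x) = 20.
Collecting terms: −2x + 32 = 20, so −2x = −12, so x = 6.
Then 2E = 96 + 4·6 = 120, so E = 60, V = 2E/5 = 24, F = 32 + 6 = 38.

60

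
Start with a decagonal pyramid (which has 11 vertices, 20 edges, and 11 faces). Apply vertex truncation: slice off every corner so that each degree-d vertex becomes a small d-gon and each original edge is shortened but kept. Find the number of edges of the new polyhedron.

Truncation replaces each original edge-end by a new vertex, so V′ = 2E = 40.
Each original edge survives, and each old vertex of degree d contributes d new edges; summing degrees gives Σd = 2E, so E′ = E + 2E = 3E = 60.
Each original face survives and each original vertex becomes one new face: F′ = F + V = 22.

60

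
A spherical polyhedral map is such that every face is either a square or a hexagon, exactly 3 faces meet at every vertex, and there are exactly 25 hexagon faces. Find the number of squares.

6

Let x be the number of squares; then F = 25 + x.
Edge–face incidences: 2E = 6·25 + 4·x = 150 + 4x.
Every vertex has degree 3, so 3V = 2E.
Euler: V − E + F = 2 ⇒ (2E)/3 − E + (25 + x) = 2.
Multiply by 6: 2·(2E) − 3·(2E) + 6·(25 + x) = 12, i.e. 150 + 6x − (150 + 4x) = 12.
Collecting terms: 2x = 12, so x = 6.
Then 2E = 150 + 4·6 = 174, so E = 87, V = 2E/3 = 58, F = 25 + 6 = 31.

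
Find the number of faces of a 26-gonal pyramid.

27

A pyramid on an n-gon base has one n-gon and n triangles: V = 26 + 1 = 27, E = 2·26 = 52, F = 26 + 1 = 27.
Check: V − E + F = 27 − 52 + 27 = 2.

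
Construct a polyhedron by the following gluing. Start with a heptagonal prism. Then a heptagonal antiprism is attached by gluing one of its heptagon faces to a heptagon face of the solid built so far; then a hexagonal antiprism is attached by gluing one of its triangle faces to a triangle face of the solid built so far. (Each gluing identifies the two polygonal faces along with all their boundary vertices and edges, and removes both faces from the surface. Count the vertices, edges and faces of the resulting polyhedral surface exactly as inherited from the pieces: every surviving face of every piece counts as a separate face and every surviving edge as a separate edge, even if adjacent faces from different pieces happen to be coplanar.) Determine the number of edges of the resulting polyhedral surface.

63

A heptagonal prism: V=14, E=21, F=9.
Attach a heptagonal antiprism (V=14, E=28, F=16) along a 7-gon: merge 7 vertices and 7 edges, delete both glued faces → V=21, E=42, F=23.
Attach a hexagonal antiprism (V=12, E=24, F=14) along a 3-gon: merge 3 vertices and 3 edges, delete both glued faces → V=30, E=63, F=35.
Check: V − E + F = 30 − 63 + 35 = 2.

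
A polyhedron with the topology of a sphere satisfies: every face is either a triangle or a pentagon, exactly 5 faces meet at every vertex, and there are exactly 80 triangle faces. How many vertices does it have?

Let x be the number of pentagons; then F = 80 + x.
Edge–face incidences: 2E = 3·80 + 5·x = 240 + 5x.
Every vertex has degree 5, so 5V = 2E.
Euler: V − E + F = 2 ⇒ (2E)/5 − E + (80 + x) = 2.
Multiply by 10: 2·(2E) − 5·(2E) + 10·(80 + x) = 20, i.e. 800 + 10x − 3·(240 + 5x) = 20.
Collecting terms: −5x + 80 = 20, so −5x = −60, so x = 12.
Then 2E = 240 + 5·12 = 300, so E = 150, V = 2E/5 = 60, F = 80 + 12 = 92.

60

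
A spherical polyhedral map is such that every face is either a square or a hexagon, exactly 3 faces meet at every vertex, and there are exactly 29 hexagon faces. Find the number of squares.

6

Let x be the number of squares; then F = 29 + x.
Edge–face incidences: 2E = 6·29 + 4·x = 174 + 4x.
Every vertex has degree 3, so 3V = 2E.
Euler: V − E + F = 2 ⇒ (2E)/3 − E + (29 + x) = 2.
Multiply by 6: 2·(2E) − 3·(2E) + 6·(29 + x) = 12, i.e. 174 + 6x − (174 + 4x) = 12.
Collecting terms: 2x = 12, so x = 6.
Then 2E = 174 + 4·6 = 198, so E = 99, V = 2E/3 = 66, F = 29 + 6 = 35.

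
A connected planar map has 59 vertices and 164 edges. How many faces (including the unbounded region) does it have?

107

Euler's formula for a connected plane graph: V − E + F = 2, so F = 2 − 59 + 164 = 107.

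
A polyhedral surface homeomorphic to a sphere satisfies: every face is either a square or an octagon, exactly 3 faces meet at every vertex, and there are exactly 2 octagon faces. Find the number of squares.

Let x be the number of squares; then F = 2 + x.
Edge–face incidences: 2E = 8·2 + 4·x = 16 + 4x.
Every vertex has degree 3, so 3V = 2E.
Euler: V − E + F = 2 ⇒ (2E)/3 − E + (2 + x) = 2.
Multiply by 6: 2·(2E) − 3·(2E) + 6·(2 + x) = 12, i.e. 12 + 6x − (16 + 4x) = 12.
Collecting terms: 2x − 4 = 12, so 2x = 16, so x = 8.
Then 2E = 16 + 4·8 = 48, so E = 24, V = 2E/3 = 16, F = 2 + 8 = 10.

8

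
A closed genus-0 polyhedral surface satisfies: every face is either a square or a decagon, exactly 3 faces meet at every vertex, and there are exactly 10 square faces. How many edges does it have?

30

Let x be the number of decagons; then F = 10 + x.
Edge–face incidences: 2E = 4·10 + 10·x = 40 + 10x.
Every vertex has degree 3, so 3V = 2E.
Euler: V − E + F = 2 ⇒ (2E)/3 − E + (10 + x) = 2.
Multiply by 6: 2·(2E) − 3·(2E) + 6·(10 + x) = 12, i.e. 60 + 6x − (40 + 10x) = 12.
Collecting terms: −4x + 20 = 12, so −4x = −8, so x = 2.
Then 2E = 40 + 10·2 = 60, so E = 30, V = 2E/3 = 20, F = 10 + 2 = 12.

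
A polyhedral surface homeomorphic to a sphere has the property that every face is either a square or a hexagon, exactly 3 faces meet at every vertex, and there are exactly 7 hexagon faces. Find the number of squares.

6

Let x be the number of squares; then F = 7 + x.
Edge–face incidences: 2E = 6·7 + 4·x = 42 + 4x.
Every vertex has degree 3, so 3V = 2E.
Euler: V − E + F = 2 ⇒ (2E)/3 − E + (7 + x) = 2.
Multiply by 6: 2·(2E) − 3·(2E) + 6·(7 + x) = 12, i.e. 42 + 6x − (42 + 4x) = 12.
Collecting terms: 2x = 12, so x = 6.
Then 2E = 42 + 4·6 = 66, so E = 33, V = 2E/3 = 22, F = 7 + 6 = 13.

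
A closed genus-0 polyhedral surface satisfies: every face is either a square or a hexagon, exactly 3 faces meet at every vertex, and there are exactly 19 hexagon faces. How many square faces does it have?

6

Let x be the number of squares; then F = 19 + x.
Edge–face incidences: 2E = 6·19 + 4·x = 114 + 4x.
Every vertex has degree 3, so 3V = 2E.
Euler: V − E + F = 2 ⇒ (2E)/3 − E + (19 + x) = 2.
Multiply by 6: 2·(2E) − 3·(2E) + 6·(19 + x) = 12, i.e. 114 + 6x − (114 + 4x) = 12.
Collecting terms: 2x = 12, so x = 6.
Then 2E = 114 + 4·6 = 138, so E = 69, V = 2E/3 = 46, F = 19 + 6 = 25.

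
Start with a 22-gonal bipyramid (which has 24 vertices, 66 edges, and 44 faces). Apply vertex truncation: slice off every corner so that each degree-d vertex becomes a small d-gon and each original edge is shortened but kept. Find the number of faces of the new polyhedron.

Truncation replaces each original edge-end by a new vertex, so V′ = 2E = 132.
Each original edge survives, and each old vertex of degree d contributes d new edges; summing degrees gives Σd = 2E, so E′ = E + 2E = 3E = 198.
Each original face survives and each original vertex becomes one new face: F′ = F + V = 68.

68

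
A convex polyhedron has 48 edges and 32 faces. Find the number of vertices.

18

Here V − E + F = 2.
V = 2 + E − F = 2 + 48 − 32 = 18.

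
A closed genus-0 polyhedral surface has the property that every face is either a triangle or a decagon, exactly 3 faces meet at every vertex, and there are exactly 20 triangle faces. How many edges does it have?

Let x be the number of decagons; then F = 20 + x.
Edge–face incidences: 2E = 3·20 + 10·x = 60 + 10x.
Every vertex has degree 3, so 3V = 2E.
Euler: V − E + F = 2 ⇒ (2E)/3 − E + (20 + x) = 2.
Multiply by 6: 2·(2E) − 3·(2E) + 6·(20 + x) = 12, i.e. 120 + 6x − (60 + 10x) = 12.
Collecting terms: −4x + 60 = 12, so −4x = −48, so x = 12.
Then 2E = 60 + 10·12 = 180, so E = 90, V = 2E/3 = 60, F = 20 + 12 = 32.

90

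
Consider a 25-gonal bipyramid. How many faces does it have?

50

A bipyramid over an n-gon has 2n triangular faces and n + 2 vertices: V = 25 + 2 = 27, E = 3·25 = 75, F = 2·25 = 50.
Check: V − E + F = 27 − 75 + 50 = 2.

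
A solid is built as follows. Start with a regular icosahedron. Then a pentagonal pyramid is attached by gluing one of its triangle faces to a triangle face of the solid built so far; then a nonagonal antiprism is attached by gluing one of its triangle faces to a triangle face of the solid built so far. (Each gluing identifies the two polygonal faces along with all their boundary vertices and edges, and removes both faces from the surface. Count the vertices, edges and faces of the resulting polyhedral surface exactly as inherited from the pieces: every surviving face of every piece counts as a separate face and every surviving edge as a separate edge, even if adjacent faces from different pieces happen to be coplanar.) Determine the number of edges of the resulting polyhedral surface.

70

A regular icosahedron: V=12, E=30, F=20.
Attach a pentagonal pyramid (V=6, E=10, F=6) along a 3-gon: merge 3 vertices and 3 edges, delete both glued faces → V=15, E=37, F=24.
Attach a nonagonal antiprism (V=18, E=36, F=20) along a 3-gon: merge 3 vertices and 3 edges, delete both glued faces → V=30, E=70, F=42.
Check: V − E + F = 30 − 70 + 42 = 2.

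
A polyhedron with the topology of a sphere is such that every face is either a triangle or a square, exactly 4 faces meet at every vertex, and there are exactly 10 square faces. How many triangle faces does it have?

8

Let x be the number of triangles; then F = 10 + x.
Edge–face incidences: 2E = 4·10 + 3·x = 40 + 3x.
Every vertex has degree 4, so 4V = 2E.
Euler: V − E + F = 2 ⇒ (2E)/4 − E + (10 + x) = 2.
Multiply by 8: 2·(2E) − 4·(2E) + 8·(10 + x) = 16, i.e. 80 + 8x − 2·(40 + 3x) = 16.
Collecting terms: 2x = 16, so x = 8.
Then 2E = 40 + 3·8 = 64, so E = 32, V = 2E/4 = 16, F = 10 + 8 = 18.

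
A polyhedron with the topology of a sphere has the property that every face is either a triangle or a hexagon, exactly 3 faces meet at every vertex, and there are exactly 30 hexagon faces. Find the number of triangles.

4

Let x be the number of triangles; then F = 30 + x.
Edge–face incidences: 2E = 6·30 + 3·x = 180 + 3x.
Every vertex has degree 3, so 3V = 2E.
Euler: V − E + F = 2 ⇒ (2E)/3 − E + (30 + x) = 2.
Multiply by 6: 2·(2E) − 3·(2E) + 6·(30 + x) = 12, i.e. 180 + 6x − (180 + 3x) = 12.
Collecting terms: 3x = 12, so x = 4.
Then 2E = 180 + 3·4 = 192, so E = 96, V = 2E/3 = 64, F = 30 + 4 = 34.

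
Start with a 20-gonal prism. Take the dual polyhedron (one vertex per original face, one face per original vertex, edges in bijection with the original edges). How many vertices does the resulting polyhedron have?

22

The base solid has V = 40, E = 60, F = 22.
The dual swaps V and F and preserves E: V′ = F = 22, E′ = E = 60, F′ = V = 40.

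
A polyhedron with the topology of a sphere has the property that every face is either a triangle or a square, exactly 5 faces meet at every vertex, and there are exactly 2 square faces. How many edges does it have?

40

Let x be the number of triangles; then F = 2 + x.
Edge–face incidences: 2E = 4·2 + 3·x = 8 + 3x.
Every vertex has degree 5, so 5V = 2E.
Euler: V − E + F = 2 ⇒ (2E)/5 − E + (2 + x) = 2.
Multiply by 10: 2·(2E) − 5·(2E) + 10·(2 + x) = 20, i.e. 20 + 10x − 3·(8 + 3x) = 20.
Collecting terms: x − 4 = 20, so x = 24.
Then 2E = 8 + 3·24 = 80, so E = 40, V = 2E/5 = 16, F = 2 + 24 = 26.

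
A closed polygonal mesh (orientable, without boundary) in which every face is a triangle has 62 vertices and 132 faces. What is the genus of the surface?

3

Every face is a triangle, so 2E = 3·132 = 396, giving E = 198.
χ = V − E + F = 62 − 198 + 132 = -4.
For a closed orientable surface χ = 2 − 2g, so g = (2 − (-4))/2 = 3.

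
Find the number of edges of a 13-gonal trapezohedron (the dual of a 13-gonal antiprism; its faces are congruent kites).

52

The n-trapezohedron (dual of the n-antiprism) has V = 2·13 + 2 = 28, E = 4·13 = 52, F = 2·13 = 26.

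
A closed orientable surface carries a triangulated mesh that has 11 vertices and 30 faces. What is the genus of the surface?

Every face is a triangle, so 2E = 3·30 = 90, giving E = 45.
χ = V − E + F = 11 − 45 + 30 = -4.
For a closed orientable surface χ = 2 − 2g, so g = (2 − (-4))/2 = 3.

3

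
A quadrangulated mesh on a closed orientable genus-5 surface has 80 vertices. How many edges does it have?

176

χ = 2 − 2·5 = -8, and every face is a square so 4F = 2E.
V − E + F = -8 with E = 4F/2 gives 80 − (4/2 − 1)·F = -8, so F = 88 and E = 176.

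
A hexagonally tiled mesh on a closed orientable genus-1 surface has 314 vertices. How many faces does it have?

χ = 2 − 2·1 = 0, and every face is a hexagon so 6F = 2E.
V − E + F = 0 with E = 6F/2 gives 314 − (6/2 − 1)·F = 0, so F = 157 and E = 471.

157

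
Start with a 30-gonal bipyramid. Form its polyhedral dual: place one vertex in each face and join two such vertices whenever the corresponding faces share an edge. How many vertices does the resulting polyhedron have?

60

The base solid has V = 32, E = 90, F = 60.
The dual swaps V and F and preserves E: V′ = F = 60, E′ = E = 90, F′ = V = 32.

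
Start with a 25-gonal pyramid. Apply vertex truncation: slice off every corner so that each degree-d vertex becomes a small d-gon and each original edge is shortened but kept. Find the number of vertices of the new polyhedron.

The base solid has V = 26, E = 50, F = 26.
Truncation replaces each original edge-end by a new vertex, so V′ = 2E = 100.
Each original edge survives, and each old vertex of degree d contributes d new edges; summing degrees gives Σd = 2E, so E′ = E + 2E = 3E = 150.
Each original face survives and each original vertex becomes one new face: F′ = F + V = 52.

100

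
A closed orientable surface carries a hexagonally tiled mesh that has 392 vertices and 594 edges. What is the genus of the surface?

3

Every face is a hexagon and each edge borders two faces, so 6F = 2·594, giving F = 198.
χ = V − E + F = 392 − 594 + 198 = -4.
For a closed orientable surface χ = 2 − 2g, so g = (2 − (-4))/2 = 3.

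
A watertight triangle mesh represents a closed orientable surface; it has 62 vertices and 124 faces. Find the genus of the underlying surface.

Every face is a triangle, so 2E = 3·124 = 372, giving E = 186.
χ = V − E + F = 62 − 186 + 124 = 0.
For a closed orientable surface χ = 2 − 2g, so g = (2 − (0))/2 = 1.

1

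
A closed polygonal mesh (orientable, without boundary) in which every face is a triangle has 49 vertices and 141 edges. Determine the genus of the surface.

0

Every face is a triangle and each edge borders two faces, so 3F = 2·141, giving F = 94.
χ = V − E + F = 49 − 141 + 94 = 2.
For a closed orientable surface χ = 2 − 2g, so g = (2 − (2))/2 = 0.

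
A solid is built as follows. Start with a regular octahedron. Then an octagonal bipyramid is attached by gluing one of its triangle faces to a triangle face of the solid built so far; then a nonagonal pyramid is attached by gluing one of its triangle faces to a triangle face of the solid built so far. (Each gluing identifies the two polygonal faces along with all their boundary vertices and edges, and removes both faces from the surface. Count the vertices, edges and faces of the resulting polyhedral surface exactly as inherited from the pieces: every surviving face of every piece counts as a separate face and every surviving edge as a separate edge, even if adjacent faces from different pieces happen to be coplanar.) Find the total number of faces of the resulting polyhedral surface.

30

A regular octahedron: V=6, E=12, F=8.
Attach an octagonal bipyramid (V=10, E=24, F=16) along a 3-gon: merge 3 vertices and 3 edges, delete both glued faces → V=13, E=33, F=22.
Attach a nonagonal pyramid (V=10, E=18, F=10) along a 3-gon: merge 3 vertices and 3 edges, delete both glued faces → V=20, E=48, F=30.
Check: V − E + F = 20 − 48 + 30 = 2.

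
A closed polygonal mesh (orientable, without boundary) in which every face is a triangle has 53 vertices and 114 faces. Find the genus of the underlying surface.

3

Every face is a triangle, so 2E = 3·114 = 342, giving E = 171.
χ = V − E + F = 53 − 171 + 114 = -4.
For a closed orientable surface χ = 2 − 2g, so g = (2 − (-4))/2 = 3.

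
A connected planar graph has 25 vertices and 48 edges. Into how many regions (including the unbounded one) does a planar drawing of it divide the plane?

25

Euler's formula for a connected plane graph: V − E + F = 2, so F = 2 − 25 + 48 = 25.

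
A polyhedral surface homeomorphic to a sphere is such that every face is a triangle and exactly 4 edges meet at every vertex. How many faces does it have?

8

Each face has 3 edges and each edge borders two faces, so 2E = 3F.
Each vertex has degree 4, so 4V = 2E and hence V = 3F/4.
Euler: V − E + F = 2 ⇒ (3F/4) − (3F/2) + F = 2.
Multiply by 8: (6 − 12 + 8)F = 16, i.e. 2F = 16.
So F = 8, E = 3·8/2 = 12, V = 3·8/4 = 6.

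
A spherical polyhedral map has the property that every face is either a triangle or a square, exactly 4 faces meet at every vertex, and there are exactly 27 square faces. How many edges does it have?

66

Let x be the number of triangles; then F = 27 + x.
Edge–face incidences: 2E = 4·27 + 3·x = 108 + 3x.
Every vertex has degree 4, so 4V = 2E.
Euler: V − E + F = 2 ⇒ (2E)/4 − E + (27 + x) = 2.
Multiply by 8: 2·(2E) − 4·(2E) + 8·(27 + x) = 16, i.e. 216 + 8x − 2·(108 + 3x) = 16.
Collecting terms: 2x = 16, so x = 8.
Then 2E = 108 + 3·8 = 132, so E = 66, V = 2E/4 = 33, F = 27 + 8 = 35.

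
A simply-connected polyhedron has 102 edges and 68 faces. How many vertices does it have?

Here V − E + F = 2.
V = 2 + E − F = 2 + 102 − 68 = 36.

36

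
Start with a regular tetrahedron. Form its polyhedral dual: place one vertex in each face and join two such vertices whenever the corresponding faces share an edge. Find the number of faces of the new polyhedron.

The base solid has V = 4, E = 6, F = 4.
The dual swaps V and F and preserves E: V′ = F = 4, E′ = E = 6, F′ = V = 4.

4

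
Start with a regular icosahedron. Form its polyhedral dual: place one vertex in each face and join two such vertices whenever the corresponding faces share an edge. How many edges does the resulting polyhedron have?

The base solid has V = 12, E = 30, F = 20.
The dual swaps V and F and preserves E: V′ = F = 20, E′ = E = 30, F′ = V = 12.

30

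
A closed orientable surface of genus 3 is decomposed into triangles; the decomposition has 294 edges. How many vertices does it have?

94

χ = 2 − 2·3 = -4, and every face is a triangle so 3F = 2E.
F = 2E/3 = 196. Then V = -4 + E − F = -4 + 294 − 196 = 94.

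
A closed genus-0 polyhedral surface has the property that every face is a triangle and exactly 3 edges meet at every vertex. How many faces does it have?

4

Each face has 3 edges and each edge borders two faces, so 2E = 3F.
Each vertex has degree 3, so 3V = 2E and hence V = 3F/3.
Euler: V − E + F = 2 ⇒ (3F/3) − (3F/2) + F = 2.
Multiply by 6: (6 − 9 + 6)F = 12, i.e. 3F = 12.
So F = 4, E = 3·4/2 = 6, V = 3·4/3 = 4.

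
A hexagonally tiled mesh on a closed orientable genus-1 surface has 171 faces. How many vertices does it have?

χ = 2 − 2·1 = 0, and every face is a hexagon so 6F = 2E.
E = 6·171/2 = 513. Then V = 0 + E − F = 0 + 513 − 171 = 342.

342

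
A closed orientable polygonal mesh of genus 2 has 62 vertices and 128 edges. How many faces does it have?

For a closed orientable surface of genus 2, χ = 2 − 2·2 = -2.
F = -2 − V + E = -2 − 62 + 128 = 64.

64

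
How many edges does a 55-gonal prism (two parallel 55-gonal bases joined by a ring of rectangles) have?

165

A prism on an n-gon has two n-gon bases and n rectangular sides: V = 2·55 = 110, E = 3·55 = 165, F = 55 + 2 = 57.
Check: V − E + F = 110 − 165 + 57 = 2.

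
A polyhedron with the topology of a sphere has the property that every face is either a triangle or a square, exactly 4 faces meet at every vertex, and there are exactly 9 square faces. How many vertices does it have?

15

Let x be the number of triangles; then F = 9 + x.
Edge–face incidences: 2E = 4·9 + 3·x = 36 + 3x.
Every vertex has degree 4, so 4V = 2E.
Euler: V − E + F = 2 ⇒ (2E)/4 − E + (9 + x) = 2.
Multiply by 8: 2·(2E) − 4·(2E) + 8·(9 + x) = 16, i.e. 72 + 8x − 2·(36 + 3x) = 16.
Collecting terms: 2x = 16, so x = 8.
Then 2E = 36 + 3·8 = 60, so E = 30, V = 2E/4 = 15, F = 9 + 8 = 17.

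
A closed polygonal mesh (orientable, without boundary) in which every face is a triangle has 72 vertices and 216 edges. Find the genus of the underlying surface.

1

Every face is a triangle and each edge borders two faces, so 3F = 2·216, giving F = 144.
χ = V − E + F = 72 − 216 + 144 = 0.
For a closed orientable surface χ = 2 − 2g, so g = (2 − (0))/2 = 1.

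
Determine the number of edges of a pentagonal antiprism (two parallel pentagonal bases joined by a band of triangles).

An antiprism on an n-gon has two n-gon caps and 2n triangles: V = 2·5 = 10, E = 4·5 = 20, F = 2·5 + 2 = 12.

20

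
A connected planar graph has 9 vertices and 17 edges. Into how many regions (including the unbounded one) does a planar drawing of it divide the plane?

10

Euler's formula for a connected plane graph: V − E + F = 2, so F = 2 − 9 + 17 = 10.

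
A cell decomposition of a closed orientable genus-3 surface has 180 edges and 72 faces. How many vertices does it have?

For a closed orientable surface of genus 3, χ = 2 − 2·3 = -4.
V = -4 + E − F = -4 + 180 − 72 = 104.

104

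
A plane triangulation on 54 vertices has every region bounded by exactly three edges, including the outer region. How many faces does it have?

104

In a plane triangulation 3F = 2E and V − E + F = 2, so F = 2V − 4 = 2·54 − 4 = 104.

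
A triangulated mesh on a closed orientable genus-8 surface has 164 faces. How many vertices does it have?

χ = 2 − 2·8 = -14, and every face is a triangle so 3F = 2E.
E = 3·164/2 = 246. Then V = -14 + E − F = -14 + 246 − 164 = 68.

68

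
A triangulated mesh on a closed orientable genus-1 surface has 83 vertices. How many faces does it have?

166

χ = 2 − 2·1 = 0, and every face is a triangle so 3F = 2E.
V − E + F = 0 with E = 3F/2 gives 83 − (3/2 − 1)·F = 0, so F = 166 and E = 249.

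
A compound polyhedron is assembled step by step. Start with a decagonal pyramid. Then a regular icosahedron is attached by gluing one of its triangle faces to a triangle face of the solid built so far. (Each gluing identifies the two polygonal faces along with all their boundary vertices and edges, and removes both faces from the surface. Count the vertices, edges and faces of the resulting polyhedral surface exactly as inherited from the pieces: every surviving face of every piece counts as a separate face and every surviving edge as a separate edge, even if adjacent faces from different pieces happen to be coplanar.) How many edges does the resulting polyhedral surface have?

A decagonal pyramid: V=11, E=20, F=11.
Attach a regular icosahedron (V=12, E=30, F=20) along a 3-gon: merge 3 vertices and 3 edges, delete both glued faces → V=20, E=47, F=29.
Check: V − E + F = 20 − 47 + 29 = 2.

47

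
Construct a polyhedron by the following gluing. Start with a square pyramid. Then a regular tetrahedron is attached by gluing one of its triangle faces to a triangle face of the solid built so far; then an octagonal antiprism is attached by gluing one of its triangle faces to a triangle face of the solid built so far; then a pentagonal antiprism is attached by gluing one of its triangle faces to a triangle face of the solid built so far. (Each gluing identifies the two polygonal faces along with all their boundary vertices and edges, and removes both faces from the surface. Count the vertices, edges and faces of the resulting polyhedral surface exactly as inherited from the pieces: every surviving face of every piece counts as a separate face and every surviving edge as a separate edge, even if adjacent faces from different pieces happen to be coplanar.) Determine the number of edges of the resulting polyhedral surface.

57

A square pyramid: V=5, E=8, F=5.
Attach a regular tetrahedron (V=4, E=6, F=4) along a 3-gon: merge 3 vertices and 3 edges, delete both glued faces → V=6, E=11, F=7.
Attach an octagonal antiprism (V=16, E=32, F=18) along a 3-gon: merge 3 vertices and 3 edges, delete both glued faces → V=19, E=40, F=23.
Attach a pentagonal antiprism (V=10, E=20, F=12) along a 3-gon: merge 3 vertices and 3 edges, delete both glued faces → V=26, E=57, F=33.
Check: V − E + F = 26 − 57 + 33 = 2.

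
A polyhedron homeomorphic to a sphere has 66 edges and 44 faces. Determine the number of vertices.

24

Here V − E + F = 2.
V = 2 + E − F = 2 + 66 − 44 = 24.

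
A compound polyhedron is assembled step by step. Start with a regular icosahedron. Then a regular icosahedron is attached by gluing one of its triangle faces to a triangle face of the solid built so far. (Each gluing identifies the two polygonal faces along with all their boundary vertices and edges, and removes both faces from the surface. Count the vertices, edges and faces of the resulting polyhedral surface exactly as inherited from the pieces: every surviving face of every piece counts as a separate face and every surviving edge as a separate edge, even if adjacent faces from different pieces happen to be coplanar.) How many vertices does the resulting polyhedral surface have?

A regular icosahedron: V=12, E=30, F=20.
Attach a regular icosahedron (V=12, E=30, F=20) along a 3-gon: merge 3 vertices and 3 edges, delete both glued faces → V=21, E=57, F=38.
Check: V − E + F = 21 − 57 + 38 = 2.

21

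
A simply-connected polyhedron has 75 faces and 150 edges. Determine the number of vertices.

77

Here V − E + F = 2.
V = 2 + E − F = 2 + 150 − 75 = 77.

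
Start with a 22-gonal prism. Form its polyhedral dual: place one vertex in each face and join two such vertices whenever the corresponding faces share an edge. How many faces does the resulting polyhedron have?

The base solid has V = 44, E = 66, F = 24.
The dual swaps V and F and preserves E: V′ = F = 24, E′ = E = 66, F′ = V = 44.

44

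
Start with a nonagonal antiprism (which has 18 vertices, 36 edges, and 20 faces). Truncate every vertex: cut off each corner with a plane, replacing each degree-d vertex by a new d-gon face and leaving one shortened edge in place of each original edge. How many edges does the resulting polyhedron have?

108

Truncation replaces each original edge-end by a new vertex, so V′ = 2E = 72.
Each original edge survives, and each old vertex of degree d contributes d new edges; summing degrees gives Σd = 2E, so E′ = E + 2E = 3E = 108.
Each original face survives and each original vertex becomes one new face: F′ = F + V = 38.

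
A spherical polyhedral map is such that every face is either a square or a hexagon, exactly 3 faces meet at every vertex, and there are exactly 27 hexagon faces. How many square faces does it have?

Let x be the number of squares; then F = 27 + x.
Edge–face incidences: 2E = 6·27 + 4·x = 162 + 4x.
Every vertex has degree 3, so 3V = 2E.
Euler: V − E + F = 2 ⇒ (2E)/3 − E + (27 + x) = 2.
Multiply by 6: 2·(2E) − 3·(2E) + 6·(27 + x) = 12, i.e. 162 + 6x − (162 + 4x) = 12.
Collecting terms: 2x = 12, so x = 6.
Then 2E = 162 + 4·6 = 186, so E = 93, V = 2E/3 = 62, F = 27 + 6 = 33.

6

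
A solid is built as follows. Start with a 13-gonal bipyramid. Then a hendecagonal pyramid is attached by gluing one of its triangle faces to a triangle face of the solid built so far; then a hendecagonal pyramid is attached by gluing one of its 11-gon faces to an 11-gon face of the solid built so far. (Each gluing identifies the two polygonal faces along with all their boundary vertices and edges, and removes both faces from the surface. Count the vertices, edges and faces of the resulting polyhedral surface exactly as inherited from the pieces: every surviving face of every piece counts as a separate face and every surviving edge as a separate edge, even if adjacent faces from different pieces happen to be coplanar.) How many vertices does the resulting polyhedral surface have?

25

A 13-gonal bipyramid: V=15, E=39, F=26.
Attach a hendecagonal pyramid (V=12, E=22, F=12) along a 3-gon: merge 3 vertices and 3 edges, delete both glued faces → V=24, E=58, F=36.
Attach a hendecagonal pyramid (V=12, E=22, F=12) along an 11-gon: merge 11 vertices and 11 edges, delete both glued faces → V=25, E=69, F=46.
Check: V − E + F = 25 − 69 + 46 = 2.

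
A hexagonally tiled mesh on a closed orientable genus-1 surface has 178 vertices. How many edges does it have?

267

χ = 2 − 2·1 = 0, and every face is a hexagon so 6F = 2E.
V − E + F = 0 with E = 6F/2 gives 178 − (6/2 − 1)·F = 0, so F = 89 and E = 267.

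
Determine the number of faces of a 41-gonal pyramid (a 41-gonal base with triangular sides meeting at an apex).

42

A pyramid on an n-gon base has one n-gon and n triangles: V = 41 + 1 = 42, E = 2·41 = 82, F = 41 + 1 = 42.
Check: V − E + F = 42 − 82 + 42 = 2.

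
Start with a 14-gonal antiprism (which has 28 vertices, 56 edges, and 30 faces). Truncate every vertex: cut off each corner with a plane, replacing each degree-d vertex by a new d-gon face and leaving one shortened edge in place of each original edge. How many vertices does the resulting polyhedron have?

112

Truncation replaces each original edge-end by a new vertex, so V′ = 2E = 112.
Each original edge survives, and each old vertex of degree d contributes d new edges; summing degrees gives Σd = 2E, so E′ = E + 2E = 3E = 168.
Each original face survives and each original vertex becomes one new face: F′ = F + V = 58.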